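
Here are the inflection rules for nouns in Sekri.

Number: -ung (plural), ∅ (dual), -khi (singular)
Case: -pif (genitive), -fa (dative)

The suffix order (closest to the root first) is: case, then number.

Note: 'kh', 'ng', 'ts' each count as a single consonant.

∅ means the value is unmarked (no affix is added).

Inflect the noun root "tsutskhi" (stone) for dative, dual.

tsutskhifa

Attach case dative -fa → tsutskhifa.
number = dual: zero marking, form stays tsutskhifa.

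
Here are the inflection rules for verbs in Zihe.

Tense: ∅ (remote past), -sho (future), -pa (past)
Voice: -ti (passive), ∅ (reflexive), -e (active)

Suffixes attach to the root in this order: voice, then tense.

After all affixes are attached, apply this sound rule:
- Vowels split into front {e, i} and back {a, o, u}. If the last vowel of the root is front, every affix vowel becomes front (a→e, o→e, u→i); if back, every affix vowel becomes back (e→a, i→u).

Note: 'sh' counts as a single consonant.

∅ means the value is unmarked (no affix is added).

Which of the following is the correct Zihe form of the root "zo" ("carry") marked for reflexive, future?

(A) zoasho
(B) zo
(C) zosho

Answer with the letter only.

voice = reflexive: zero marking, form stays zo.
Attach tense future -sho → zosho.
Vowel harmony: no change.
So the correct form is zosho, option (C).
(A) zoasho is wrong: it uses active instead of reflexive for voice.
(B) zo is wrong: it uses remote past instead of future for tense.

C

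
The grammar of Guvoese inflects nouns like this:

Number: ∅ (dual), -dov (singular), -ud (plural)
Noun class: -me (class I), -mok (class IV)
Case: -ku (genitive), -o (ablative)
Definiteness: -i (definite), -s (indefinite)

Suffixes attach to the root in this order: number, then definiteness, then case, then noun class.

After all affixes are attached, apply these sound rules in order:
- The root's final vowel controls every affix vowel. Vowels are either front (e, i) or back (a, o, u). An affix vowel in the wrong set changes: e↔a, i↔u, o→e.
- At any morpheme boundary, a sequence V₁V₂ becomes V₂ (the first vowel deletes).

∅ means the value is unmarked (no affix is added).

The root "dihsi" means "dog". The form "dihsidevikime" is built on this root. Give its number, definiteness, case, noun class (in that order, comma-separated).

singular, definite, genitive, class I

Segment: dihsi-dov-i-ku-me.
number: -dov → singular.
definiteness: -i → definite.
case: -ku → genitive.
noun class: -me → class I.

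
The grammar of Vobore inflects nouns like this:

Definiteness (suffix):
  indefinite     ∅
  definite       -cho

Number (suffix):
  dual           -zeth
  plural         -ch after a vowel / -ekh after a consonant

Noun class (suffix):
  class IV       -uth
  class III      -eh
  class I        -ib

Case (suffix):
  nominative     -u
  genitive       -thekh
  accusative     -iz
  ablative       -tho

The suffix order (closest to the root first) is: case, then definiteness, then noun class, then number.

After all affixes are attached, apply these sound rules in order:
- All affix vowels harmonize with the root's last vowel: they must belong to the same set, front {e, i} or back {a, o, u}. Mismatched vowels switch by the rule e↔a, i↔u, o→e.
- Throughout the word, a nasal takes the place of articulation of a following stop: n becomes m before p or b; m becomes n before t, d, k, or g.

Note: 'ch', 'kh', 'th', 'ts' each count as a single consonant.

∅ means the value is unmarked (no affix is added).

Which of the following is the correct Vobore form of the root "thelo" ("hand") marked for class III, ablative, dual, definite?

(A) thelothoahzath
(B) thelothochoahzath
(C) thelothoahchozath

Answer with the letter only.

B

Attach case ablative -tho → thelotho.
Attach definiteness definite -cho → thelothocho.
Attach noun class class III -eh → thelothochoeh.
Attach number dual -zeth → thelothochoehzeth.
Apply vowel harmony: thelothochoehzeth → thelothochoahzath.
Nasal assimilation: no change.
So the correct form is thelothochoahzath, option (B).
(C) thelothoahchozath is wrong: it has the affixes in the wrong order.
(A) thelothoahzath is wrong: it uses indefinite instead of definite for definiteness.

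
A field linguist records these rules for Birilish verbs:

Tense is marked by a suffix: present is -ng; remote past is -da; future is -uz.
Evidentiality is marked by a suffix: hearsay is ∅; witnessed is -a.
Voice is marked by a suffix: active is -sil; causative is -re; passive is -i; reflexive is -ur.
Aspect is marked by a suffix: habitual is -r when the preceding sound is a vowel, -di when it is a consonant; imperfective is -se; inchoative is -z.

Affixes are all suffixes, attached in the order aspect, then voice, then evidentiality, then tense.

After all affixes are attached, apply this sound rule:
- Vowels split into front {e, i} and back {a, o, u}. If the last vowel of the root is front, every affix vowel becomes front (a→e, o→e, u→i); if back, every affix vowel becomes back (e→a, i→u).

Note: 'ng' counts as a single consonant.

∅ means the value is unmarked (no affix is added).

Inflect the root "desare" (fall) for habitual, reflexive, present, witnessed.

Attach aspect habitual -r (after vowel 'e') → desarer.
Attach voice reflexive -ur → desarerur.
Attach evidentiality witnessed -a → desarerura.
Attach tense present -ng → desarerurang.
Apply vowel harmony: desarerurang → desarerireng.

desarerireng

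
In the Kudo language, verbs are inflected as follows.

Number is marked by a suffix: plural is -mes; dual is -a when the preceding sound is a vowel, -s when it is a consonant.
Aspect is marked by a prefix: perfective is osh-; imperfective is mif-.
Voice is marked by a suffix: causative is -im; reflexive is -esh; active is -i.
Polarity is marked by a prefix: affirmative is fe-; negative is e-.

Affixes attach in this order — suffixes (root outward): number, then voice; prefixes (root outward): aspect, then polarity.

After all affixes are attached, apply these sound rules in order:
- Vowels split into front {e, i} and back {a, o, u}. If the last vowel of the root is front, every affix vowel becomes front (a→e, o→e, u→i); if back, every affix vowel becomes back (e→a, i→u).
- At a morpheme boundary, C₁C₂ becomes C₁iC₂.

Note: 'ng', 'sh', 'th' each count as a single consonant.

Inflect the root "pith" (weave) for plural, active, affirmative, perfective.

Attach number plural -mes → pithmes.
Attach voice active -i → pithmesi.
Attach aspect perfective osh- → oshpithmesi.
Attach polarity affirmative fe- → feoshpithmesi.
Apply vowel harmony: feoshpithmesi → feeshpithmesi.
Apply epenthesis: feeshpithmesi → feeshipithimesi.

feeshipithimesi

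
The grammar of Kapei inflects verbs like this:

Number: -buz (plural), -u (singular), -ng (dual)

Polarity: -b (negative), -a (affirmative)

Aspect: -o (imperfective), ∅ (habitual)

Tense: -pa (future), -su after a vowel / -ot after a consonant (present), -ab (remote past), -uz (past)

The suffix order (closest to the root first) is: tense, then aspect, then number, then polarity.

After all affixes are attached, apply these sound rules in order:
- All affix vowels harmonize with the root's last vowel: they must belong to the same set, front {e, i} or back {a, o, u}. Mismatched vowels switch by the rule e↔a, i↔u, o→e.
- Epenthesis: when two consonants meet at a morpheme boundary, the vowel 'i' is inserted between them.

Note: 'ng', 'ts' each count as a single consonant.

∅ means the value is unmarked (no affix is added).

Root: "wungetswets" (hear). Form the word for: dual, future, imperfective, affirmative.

Attach tense future -pa → wungetswetspa.
Attach aspect imperfective -o → wungetswetspao.
Attach number dual -ng → wungetswetspaong.
Attach polarity affirmative -a → wungetswetspaonga.
Apply vowel harmony: wungetswetspaonga → wungetswetspeenge.
Apply epenthesis: wungetswetspeenge → wungetswetsipeenge.

wungetswetsipeenge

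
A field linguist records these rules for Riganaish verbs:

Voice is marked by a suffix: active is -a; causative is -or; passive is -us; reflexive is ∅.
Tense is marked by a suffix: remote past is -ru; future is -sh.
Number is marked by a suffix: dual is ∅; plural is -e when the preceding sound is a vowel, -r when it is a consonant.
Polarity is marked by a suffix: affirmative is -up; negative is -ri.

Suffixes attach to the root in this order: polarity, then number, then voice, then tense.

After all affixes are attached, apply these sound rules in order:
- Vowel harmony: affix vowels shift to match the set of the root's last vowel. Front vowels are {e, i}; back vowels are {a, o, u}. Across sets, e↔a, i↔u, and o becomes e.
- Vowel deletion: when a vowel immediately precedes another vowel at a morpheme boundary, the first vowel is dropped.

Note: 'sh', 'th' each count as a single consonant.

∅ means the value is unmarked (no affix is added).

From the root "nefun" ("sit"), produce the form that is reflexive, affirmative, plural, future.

nefunuprsh

Attach polarity affirmative -up → nefunup.
Attach number plural -r (after consonant 'p') → nefunupr.
voice = reflexive: zero marking, form stays nefunupr.
Attach tense future -sh → nefunuprsh.
Vowel harmony: no change.
Vowel deletion: no change.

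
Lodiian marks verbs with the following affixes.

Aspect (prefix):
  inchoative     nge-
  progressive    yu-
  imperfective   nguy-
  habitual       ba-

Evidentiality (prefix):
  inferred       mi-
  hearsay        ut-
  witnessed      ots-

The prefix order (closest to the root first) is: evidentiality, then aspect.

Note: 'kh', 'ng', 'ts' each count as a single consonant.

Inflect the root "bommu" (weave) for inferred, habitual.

Attach evidentiality inferred mi- → mibommu.
Attach aspect habitual ba- → bamibommu.

bamibommu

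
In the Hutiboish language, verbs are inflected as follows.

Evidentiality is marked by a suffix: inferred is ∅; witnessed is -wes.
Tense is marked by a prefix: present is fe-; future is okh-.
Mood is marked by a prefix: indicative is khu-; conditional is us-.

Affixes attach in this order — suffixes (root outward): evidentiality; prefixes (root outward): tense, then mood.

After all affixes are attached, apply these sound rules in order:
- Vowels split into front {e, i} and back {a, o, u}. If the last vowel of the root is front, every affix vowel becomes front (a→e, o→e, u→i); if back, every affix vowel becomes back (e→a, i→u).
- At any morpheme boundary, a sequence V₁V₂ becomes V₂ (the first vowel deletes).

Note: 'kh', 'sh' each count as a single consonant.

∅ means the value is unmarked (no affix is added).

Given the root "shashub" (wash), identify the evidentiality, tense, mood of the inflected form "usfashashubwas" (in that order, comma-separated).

Segment: us-fe-shashub-wes.
evidentiality: -wes → witnessed.
tense: fe- → present.
mood: us- → conditional.

witnessed, present, conditional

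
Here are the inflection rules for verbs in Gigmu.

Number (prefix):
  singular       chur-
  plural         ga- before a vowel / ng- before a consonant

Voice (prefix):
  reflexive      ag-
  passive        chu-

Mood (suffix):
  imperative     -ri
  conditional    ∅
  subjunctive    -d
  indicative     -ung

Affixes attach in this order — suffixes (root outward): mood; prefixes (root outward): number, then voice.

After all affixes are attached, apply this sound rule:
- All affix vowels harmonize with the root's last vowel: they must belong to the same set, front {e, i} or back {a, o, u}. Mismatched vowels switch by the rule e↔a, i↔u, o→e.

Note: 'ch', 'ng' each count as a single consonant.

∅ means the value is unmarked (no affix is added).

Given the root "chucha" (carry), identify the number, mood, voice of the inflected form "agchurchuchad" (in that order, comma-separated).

singular, subjunctive, reflexive

Segment: ag-chur-chucha-d.
number: chur- → singular.
mood: -d → subjunctive.
voice: ag- → reflexive.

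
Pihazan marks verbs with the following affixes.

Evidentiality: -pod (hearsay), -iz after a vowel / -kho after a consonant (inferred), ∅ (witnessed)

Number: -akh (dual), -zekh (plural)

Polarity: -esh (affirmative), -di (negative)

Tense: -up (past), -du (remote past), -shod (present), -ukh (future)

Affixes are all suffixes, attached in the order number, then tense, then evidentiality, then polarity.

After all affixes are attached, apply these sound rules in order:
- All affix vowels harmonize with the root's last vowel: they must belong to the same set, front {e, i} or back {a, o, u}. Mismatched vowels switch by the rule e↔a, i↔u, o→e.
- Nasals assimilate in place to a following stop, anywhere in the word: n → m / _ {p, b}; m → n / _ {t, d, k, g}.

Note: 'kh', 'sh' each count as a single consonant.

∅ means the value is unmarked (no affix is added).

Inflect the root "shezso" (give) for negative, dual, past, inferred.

Attach number dual -akh → shezsoakh.
Attach tense past -up → shezsoakhup.
Attach evidentiality inferred -kho (after consonant 'p') → shezsoakhupkho.
Attach polarity negative -di → shezsoakhupkhodi.
Apply vowel harmony: shezsoakhupkhodi → shezsoakhupkhodu.
Nasal assimilation: no change.

shezsoakhupkhodu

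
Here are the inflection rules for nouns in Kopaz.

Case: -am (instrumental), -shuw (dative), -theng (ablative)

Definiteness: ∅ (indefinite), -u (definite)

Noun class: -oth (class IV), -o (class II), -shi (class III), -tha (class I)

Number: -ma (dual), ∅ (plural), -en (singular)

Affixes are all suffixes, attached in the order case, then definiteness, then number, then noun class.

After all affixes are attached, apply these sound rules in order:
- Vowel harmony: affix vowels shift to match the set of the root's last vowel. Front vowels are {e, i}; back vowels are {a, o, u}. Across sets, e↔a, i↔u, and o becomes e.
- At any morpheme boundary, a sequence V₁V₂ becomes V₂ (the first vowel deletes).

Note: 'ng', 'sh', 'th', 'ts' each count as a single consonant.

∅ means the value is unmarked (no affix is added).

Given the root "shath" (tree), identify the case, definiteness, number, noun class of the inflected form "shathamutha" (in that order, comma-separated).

Segment: shath-am-u-tha.
case: -am → instrumental.
definiteness: -u → definite.
number: ∅ → plural.
noun class: -tha → class I.

instrumental, definite, plural, class I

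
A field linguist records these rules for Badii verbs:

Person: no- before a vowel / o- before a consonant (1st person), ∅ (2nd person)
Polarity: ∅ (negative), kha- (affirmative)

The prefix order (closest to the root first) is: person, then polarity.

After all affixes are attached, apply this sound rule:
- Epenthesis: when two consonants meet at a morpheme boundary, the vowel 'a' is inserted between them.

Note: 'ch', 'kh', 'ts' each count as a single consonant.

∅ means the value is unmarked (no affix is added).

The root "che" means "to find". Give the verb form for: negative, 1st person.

Attach person 1st person o- (before consonant 'ch') → oche.
polarity = negative: zero marking, form stays oche.
Epenthesis: no change.

oche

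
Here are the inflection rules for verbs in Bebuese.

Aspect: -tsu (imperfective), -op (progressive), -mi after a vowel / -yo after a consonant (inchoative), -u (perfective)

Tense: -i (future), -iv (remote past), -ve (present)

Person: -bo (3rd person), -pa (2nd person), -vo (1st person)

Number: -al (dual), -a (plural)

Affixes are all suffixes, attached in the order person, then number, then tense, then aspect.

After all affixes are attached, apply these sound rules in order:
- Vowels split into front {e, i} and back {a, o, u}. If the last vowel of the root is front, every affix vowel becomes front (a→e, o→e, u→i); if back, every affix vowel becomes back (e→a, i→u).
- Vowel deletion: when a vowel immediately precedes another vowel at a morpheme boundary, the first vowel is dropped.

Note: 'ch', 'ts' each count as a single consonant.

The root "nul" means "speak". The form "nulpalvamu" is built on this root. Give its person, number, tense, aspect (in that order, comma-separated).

Segment: nul-pa-al-ve-mi.
person: -pa → 2nd person.
number: -al → dual.
tense: -ve → present.
aspect: -mi/yo → inchoative.

2nd person, dual, present, inchoative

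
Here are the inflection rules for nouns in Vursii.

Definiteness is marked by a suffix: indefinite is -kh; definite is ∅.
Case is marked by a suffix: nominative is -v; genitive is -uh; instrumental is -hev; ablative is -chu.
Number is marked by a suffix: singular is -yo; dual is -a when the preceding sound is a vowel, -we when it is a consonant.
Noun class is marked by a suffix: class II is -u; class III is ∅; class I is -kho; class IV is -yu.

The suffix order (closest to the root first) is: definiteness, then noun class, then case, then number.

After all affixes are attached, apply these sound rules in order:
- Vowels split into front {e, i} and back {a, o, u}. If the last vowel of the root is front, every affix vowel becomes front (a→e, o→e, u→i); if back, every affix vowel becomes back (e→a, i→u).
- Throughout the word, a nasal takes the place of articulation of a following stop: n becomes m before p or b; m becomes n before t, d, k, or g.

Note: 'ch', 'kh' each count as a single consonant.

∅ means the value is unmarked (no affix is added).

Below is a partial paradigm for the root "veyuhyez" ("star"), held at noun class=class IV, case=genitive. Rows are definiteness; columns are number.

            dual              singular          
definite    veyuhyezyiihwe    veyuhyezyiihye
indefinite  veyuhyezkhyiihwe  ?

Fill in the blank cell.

veyuhyezkhyiihye

Attach definiteness indefinite -kh → veyuhyezkh.
Attach noun class class IV -yu → veyuhyezkhyu.
Attach case genitive -uh → veyuhyezkhyuuh.
Attach number singular -yo → veyuhyezkhyuuhyo.
Apply vowel harmony: veyuhyezkhyuuhyo → veyuhyezkhyiihye.
Nasal assimilation: no change.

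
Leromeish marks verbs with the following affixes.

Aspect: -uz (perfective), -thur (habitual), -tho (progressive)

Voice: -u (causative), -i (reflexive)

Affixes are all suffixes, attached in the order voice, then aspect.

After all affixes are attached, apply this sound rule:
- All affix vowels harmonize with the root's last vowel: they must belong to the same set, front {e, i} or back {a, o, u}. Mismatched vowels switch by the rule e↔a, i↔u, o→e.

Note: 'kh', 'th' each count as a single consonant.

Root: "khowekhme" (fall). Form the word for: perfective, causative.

Attach voice causative -u → khowekhmeu.
Attach aspect perfective -uz → khowekhmeuuz.
Apply vowel harmony: khowekhmeuuz → khowekhmeiiz.

khowekhmeiiz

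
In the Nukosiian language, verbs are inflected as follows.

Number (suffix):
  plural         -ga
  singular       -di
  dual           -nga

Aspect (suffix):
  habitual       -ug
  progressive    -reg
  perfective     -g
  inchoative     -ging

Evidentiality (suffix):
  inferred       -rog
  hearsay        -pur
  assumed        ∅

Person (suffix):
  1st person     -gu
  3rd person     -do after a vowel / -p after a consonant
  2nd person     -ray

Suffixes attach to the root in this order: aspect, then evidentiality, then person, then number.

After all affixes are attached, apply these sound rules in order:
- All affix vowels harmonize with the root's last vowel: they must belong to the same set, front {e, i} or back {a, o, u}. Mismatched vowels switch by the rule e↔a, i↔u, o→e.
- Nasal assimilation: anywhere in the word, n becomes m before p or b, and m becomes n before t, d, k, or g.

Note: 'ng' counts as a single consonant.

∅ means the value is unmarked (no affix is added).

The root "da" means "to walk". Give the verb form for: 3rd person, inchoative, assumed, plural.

Attach aspect inchoative -ging → daging.
evidentiality = assumed: zero marking, form stays daging.
Attach person 3rd person -p (after consonant 'ng') → dagingp.
Attach number plural -ga → dagingpga.
Apply vowel harmony: dagingpga → dagungpga.
Nasal assimilation: no change.

dagungpga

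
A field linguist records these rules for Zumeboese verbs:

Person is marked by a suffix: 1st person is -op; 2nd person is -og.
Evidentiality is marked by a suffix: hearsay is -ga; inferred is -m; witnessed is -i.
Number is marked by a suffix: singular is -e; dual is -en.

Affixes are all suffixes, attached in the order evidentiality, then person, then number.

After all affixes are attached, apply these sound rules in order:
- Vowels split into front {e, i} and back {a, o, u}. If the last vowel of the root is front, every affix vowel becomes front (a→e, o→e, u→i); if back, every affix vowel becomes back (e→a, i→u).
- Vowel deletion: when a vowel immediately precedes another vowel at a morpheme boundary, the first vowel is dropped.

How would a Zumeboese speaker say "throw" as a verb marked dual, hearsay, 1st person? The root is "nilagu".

Attach evidentiality hearsay -ga → nilaguga.
Attach person 1st person -op → nilagugaop.
Attach number dual -en → nilagugaopen.
Apply vowel harmony: nilagugaopen → nilagugaopan.
Apply vowel deletion: nilagugaopan → nilagugopan.

nilagugopan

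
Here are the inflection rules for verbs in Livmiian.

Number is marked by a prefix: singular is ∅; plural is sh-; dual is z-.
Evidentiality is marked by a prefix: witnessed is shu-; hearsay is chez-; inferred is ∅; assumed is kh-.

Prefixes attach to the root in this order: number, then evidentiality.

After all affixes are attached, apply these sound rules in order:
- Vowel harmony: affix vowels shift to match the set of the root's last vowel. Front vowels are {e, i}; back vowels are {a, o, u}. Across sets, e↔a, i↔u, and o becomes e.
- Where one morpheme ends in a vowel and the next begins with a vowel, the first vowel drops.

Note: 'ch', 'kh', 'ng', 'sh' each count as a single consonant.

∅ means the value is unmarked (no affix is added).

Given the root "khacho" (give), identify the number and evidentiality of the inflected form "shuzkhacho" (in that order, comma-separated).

dual, witnessed

Segment: shu-z-khacho.
number: z- → dual.
evidentiality: shu- → witnessed.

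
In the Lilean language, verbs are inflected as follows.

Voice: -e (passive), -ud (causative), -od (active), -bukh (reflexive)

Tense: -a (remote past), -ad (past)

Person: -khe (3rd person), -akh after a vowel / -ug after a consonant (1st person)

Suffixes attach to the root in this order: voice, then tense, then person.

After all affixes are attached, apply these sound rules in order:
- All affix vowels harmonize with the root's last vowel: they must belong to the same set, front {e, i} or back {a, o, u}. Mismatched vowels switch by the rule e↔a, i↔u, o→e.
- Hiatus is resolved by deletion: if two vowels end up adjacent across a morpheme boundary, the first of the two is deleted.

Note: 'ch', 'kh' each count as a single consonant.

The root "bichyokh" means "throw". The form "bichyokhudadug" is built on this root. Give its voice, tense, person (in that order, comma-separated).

causative, past, 1st person

Segment: bichyokh-ud-ad-ug.
voice: -ud → causative.
tense: -ad → past.
person: -akh/ug → 1st person.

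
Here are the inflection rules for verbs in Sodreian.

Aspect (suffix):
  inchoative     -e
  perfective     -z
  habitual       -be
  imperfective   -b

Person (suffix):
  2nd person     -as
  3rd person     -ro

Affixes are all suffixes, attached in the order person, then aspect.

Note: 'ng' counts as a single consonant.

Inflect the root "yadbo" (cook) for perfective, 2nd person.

Attach person 2nd person -as → yadboas.
Attach aspect perfective -z → yadboasz.

yadboasz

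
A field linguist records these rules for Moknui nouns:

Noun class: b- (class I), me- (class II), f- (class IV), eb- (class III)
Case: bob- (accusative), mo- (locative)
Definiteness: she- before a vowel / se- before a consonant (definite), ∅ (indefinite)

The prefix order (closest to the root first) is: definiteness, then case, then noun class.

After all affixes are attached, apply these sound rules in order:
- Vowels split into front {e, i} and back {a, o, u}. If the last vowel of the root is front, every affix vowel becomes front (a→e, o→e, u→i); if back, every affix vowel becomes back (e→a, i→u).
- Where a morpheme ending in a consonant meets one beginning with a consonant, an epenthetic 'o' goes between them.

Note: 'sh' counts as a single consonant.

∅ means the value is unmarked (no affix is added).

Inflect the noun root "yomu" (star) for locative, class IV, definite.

Attach definiteness definite se- (before consonant 'y') → seyomu.
Attach case locative mo- → moseyomu.
Attach noun class class IV f- → fmoseyomu.
Apply vowel harmony: fmoseyomu → fmosayomu.
Apply epenthesis: fmosayomu → fomosayomu.

fomosayomu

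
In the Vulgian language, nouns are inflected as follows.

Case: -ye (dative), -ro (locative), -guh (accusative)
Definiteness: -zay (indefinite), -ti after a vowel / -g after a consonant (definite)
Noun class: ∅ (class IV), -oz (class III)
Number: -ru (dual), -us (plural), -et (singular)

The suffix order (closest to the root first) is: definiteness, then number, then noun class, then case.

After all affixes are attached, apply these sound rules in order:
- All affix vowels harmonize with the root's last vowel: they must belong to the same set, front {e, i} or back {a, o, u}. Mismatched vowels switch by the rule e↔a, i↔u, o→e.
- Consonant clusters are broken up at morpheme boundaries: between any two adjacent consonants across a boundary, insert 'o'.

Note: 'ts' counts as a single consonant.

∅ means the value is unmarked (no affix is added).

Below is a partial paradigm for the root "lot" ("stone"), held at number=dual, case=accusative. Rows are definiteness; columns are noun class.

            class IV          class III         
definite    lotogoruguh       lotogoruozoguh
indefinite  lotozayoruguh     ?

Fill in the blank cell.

Attach definiteness indefinite -zay → lotzay.
Attach number dual -ru → lotzayru.
Attach noun class class III -oz → lotzayruoz.
Attach case accusative -guh → lotzayruozguh.
Vowel harmony: no change.
Apply epenthesis: lotzayruozguh → lotozayoruozoguh.

lotozayoruozoguh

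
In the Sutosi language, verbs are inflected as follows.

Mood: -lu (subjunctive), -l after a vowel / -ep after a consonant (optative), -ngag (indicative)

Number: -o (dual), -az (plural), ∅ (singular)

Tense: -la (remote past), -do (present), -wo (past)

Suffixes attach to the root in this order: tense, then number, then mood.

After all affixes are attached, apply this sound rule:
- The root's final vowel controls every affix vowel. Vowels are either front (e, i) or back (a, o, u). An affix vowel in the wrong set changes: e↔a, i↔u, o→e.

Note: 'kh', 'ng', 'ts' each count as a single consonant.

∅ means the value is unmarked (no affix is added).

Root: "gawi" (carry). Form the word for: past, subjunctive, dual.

gawiweeli

Attach tense past -wo → gawiwo.
Attach number dual -o → gawiwoo.
Attach mood subjunctive -lu → gawiwoolu.
Apply vowel harmony: gawiwoolu → gawiweeli.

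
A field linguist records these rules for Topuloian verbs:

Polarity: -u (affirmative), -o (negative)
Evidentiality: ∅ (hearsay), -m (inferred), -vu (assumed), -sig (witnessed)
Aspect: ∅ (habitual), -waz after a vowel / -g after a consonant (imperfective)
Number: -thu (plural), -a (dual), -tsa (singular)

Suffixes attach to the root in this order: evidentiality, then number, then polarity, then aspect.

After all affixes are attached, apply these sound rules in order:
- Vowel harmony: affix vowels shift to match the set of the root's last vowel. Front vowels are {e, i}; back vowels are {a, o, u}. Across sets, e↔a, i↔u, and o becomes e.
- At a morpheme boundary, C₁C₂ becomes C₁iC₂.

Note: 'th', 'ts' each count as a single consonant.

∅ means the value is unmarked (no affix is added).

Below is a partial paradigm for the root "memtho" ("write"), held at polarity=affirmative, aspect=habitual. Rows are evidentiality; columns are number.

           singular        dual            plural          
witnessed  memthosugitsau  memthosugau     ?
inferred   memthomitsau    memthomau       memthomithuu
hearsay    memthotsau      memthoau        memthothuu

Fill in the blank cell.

Attach evidentiality witnessed -sig → memthosig.
Attach number plural -thu → memthosigthu.
Attach polarity affirmative -u → memthosigthuu.
aspect = habitual: zero marking, form stays memthosigthuu.
Apply vowel harmony: memthosigthuu → memthosugthuu.
Apply epenthesis: memthosugthuu → memthosugithuu.

memthosugithuu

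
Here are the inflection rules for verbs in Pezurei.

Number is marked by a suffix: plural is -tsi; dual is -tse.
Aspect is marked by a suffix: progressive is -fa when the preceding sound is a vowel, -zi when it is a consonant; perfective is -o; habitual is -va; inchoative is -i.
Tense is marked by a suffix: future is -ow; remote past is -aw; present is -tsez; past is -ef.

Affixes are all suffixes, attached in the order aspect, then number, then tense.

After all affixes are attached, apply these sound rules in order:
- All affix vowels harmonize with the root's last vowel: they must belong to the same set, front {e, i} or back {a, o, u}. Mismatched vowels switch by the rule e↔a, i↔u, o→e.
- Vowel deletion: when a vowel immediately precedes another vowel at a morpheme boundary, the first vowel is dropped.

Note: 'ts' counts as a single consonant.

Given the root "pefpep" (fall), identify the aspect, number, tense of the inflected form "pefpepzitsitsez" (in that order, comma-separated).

progressive, plural, present

Segment: pefpep-zi-tsi-tsez.
aspect: -fa/zi → progressive.
number: -tsi → plural.
tense: -tsez → present.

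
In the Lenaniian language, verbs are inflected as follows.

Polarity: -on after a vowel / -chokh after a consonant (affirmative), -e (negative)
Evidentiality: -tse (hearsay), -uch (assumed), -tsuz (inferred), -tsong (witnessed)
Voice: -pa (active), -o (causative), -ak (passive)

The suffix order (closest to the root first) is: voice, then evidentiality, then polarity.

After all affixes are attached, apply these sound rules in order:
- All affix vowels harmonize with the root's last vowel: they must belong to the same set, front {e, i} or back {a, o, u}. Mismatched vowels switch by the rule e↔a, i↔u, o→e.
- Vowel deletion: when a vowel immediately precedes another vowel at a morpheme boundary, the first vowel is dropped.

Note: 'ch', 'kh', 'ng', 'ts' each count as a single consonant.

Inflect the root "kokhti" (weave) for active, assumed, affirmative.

Attach voice active -pa → kokhtipa.
Attach evidentiality assumed -uch → kokhtipauch.
Attach polarity affirmative -chokh (after consonant 'ch') → kokhtipauchchokh.
Apply vowel harmony: kokhtipauchchokh → kokhtipeichchekh.
Apply vowel deletion: kokhtipeichchekh → kokhtipichchekh.

kokhtipichchekh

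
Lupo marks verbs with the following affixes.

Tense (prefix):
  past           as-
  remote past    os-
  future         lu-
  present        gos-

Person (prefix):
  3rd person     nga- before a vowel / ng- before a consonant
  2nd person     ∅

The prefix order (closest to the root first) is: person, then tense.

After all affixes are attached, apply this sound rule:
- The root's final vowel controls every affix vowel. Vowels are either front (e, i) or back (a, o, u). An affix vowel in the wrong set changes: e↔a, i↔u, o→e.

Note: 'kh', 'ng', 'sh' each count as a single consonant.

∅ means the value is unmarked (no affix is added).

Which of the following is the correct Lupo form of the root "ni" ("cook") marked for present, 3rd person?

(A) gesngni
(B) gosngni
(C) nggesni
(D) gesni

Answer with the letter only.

Attach person 3rd person ng- (before consonant 'n') → ngni.
Attach tense present gos- → gosngni.
Apply vowel harmony: gosngni → gesngni.
So the correct form is gesngni, option (A).
(B) gosngni is wrong: it fails to apply the sound rule(s).
(D) gesni is wrong: it uses 2nd person instead of 3rd person for person.
(C) nggesni is wrong: it has the affixes in the wrong order.

A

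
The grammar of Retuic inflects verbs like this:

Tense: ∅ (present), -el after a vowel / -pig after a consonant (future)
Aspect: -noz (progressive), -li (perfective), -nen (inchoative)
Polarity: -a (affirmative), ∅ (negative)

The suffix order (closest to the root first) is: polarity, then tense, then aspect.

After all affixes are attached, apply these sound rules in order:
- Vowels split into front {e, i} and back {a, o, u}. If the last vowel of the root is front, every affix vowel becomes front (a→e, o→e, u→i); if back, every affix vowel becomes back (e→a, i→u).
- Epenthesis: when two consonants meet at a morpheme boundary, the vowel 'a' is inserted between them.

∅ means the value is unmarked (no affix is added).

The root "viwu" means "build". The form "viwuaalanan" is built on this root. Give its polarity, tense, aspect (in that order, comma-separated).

affirmative, future, inchoative

Segment: viwu-a-el-nen.
polarity: -a → affirmative.
tense: -el/pig → future.
aspect: -nen → inchoative.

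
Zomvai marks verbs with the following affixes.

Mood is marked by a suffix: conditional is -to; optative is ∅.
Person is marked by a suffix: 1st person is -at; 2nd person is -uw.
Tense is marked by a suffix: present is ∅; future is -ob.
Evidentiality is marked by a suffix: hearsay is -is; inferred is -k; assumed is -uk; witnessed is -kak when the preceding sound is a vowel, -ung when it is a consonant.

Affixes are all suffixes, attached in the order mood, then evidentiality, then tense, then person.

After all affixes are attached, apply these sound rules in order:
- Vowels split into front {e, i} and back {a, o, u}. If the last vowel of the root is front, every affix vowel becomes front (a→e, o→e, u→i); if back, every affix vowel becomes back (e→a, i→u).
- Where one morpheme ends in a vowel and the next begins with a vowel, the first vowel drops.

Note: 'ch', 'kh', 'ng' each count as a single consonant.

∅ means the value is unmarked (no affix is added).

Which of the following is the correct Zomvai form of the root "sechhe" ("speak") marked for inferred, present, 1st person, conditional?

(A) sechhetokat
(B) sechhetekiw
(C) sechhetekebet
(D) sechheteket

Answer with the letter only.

Attach mood conditional -to → sechheto.
Attach evidentiality inferred -k → sechhetok.
tense = present: zero marking, form stays sechhetok.
Attach person 1st person -at → sechhetokat.
Apply vowel harmony: sechhetokat → sechheteket.
Vowel deletion: no change.
So the correct form is sechheteket, option (D).
(A) sechhetokat is wrong: it fails to apply the sound rule(s).
(B) sechhetekiw is wrong: it uses 2nd person instead of 1st person for person.
(C) sechhetekebet is wrong: it uses future instead of present for tense.

D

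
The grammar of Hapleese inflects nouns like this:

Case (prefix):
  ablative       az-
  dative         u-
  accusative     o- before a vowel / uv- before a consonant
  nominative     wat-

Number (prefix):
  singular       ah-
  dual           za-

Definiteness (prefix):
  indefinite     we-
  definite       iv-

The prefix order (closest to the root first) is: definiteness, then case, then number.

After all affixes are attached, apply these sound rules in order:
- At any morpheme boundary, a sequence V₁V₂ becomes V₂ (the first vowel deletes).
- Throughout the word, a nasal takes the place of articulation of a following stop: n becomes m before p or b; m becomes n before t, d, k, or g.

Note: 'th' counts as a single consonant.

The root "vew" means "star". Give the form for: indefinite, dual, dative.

Attach definiteness indefinite we- → wevew.
Attach case dative u- → uwevew.
Attach number dual za- → zauwevew.
Apply vowel deletion: zauwevew → zuwevew.
Nasal assimilation: no change.

zuwevew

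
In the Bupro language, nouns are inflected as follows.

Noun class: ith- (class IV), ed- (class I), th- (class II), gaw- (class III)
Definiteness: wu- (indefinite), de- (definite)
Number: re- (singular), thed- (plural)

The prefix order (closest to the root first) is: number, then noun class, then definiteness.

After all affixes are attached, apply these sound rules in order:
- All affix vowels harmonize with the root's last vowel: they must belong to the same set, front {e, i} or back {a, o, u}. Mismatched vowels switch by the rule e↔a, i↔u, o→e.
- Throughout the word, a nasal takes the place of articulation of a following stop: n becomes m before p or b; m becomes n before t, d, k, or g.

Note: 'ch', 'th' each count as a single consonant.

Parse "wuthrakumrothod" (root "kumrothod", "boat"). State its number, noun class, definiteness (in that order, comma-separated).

Segment: wu-th-re-kumrothod.
number: re- → singular.
noun class: th- → class II.
definiteness: wu- → indefinite.

singular, class II, indefinite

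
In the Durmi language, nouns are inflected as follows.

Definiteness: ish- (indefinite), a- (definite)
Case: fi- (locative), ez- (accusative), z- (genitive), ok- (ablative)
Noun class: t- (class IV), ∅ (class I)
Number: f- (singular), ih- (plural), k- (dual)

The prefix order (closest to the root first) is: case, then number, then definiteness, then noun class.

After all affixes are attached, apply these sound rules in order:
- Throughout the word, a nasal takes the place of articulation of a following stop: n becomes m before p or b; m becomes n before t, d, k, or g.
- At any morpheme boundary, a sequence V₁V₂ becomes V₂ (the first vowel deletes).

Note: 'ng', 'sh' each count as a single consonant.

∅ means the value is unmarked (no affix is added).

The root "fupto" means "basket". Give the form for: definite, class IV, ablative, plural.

Attach case ablative ok- → okfupto.
Attach number plural ih- → ihokfupto.
Attach definiteness definite a- → aihokfupto.
Attach noun class class IV t- → taihokfupto.
Nasal assimilation: no change.
Apply vowel deletion: taihokfupto → tihokfupto.

tihokfupto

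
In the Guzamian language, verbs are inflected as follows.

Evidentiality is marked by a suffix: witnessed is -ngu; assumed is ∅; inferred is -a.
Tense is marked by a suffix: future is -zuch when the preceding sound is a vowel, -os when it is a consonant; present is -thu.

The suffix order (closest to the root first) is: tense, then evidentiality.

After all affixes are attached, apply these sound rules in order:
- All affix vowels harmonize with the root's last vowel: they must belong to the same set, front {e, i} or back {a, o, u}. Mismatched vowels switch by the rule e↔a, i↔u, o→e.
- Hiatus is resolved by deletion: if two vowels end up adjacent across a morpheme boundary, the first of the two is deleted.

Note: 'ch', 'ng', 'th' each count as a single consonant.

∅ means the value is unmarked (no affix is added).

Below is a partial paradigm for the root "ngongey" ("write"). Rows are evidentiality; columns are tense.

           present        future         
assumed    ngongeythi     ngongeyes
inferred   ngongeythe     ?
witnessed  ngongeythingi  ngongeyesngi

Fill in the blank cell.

Attach tense future -os (after consonant 'y') → ngongeyos.
Attach evidentiality inferred -a → ngongeyosa.
Apply vowel harmony: ngongeyosa → ngongeyese.
Vowel deletion: no change.

ngongeyese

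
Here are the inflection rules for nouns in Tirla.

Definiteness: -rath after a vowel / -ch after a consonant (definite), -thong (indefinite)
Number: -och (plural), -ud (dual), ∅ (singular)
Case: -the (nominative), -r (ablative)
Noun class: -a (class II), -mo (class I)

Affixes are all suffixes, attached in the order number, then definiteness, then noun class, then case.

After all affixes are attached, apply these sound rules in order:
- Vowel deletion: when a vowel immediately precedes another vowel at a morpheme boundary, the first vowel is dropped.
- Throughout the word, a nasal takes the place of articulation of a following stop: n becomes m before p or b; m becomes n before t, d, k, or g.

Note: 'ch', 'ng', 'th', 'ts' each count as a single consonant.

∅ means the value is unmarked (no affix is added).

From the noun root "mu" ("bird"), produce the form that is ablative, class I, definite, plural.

Attach number plural -och → muoch.
Attach definiteness definite -ch (after consonant 'ch') → muochch.
Attach noun class class I -mo → muochchmo.
Attach case ablative -r → muochchmor.
Apply vowel deletion: muochchmor → mochchmor.
Nasal assimilation: no change.

mochchmor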